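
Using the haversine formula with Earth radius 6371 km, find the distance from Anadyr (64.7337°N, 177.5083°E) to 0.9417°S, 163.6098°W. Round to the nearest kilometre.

Δλ = -163.6098 − 177.5083 = -341.1181°; wrapped into (−180°, 180°]: 18.8819°.
Δφ = -0.9417 − 64.7337 = -65.6754°.
a = sin²(Δφ/2) + cos φ₁ · cos φ₂ · sin²(Δλ/2) = 0.305530.
c = 2·atan2(√a, √(1−a)) = 1.17132 rad → d = 6371·c ≈ 7462.45 km.

7462 km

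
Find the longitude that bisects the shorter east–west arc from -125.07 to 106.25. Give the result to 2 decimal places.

Signed shortest Δλ from -125.07° to +106.25° is -128.68°.
Midpoint longitude = -125.07° + (-128.68°)/2 = -125.07° − 64.34° = -189.41°.
Normalise into (−180°, 180°]: +170.59°.
(The naïve average (-125.07 + +106.25)/2 = -9.41° is on the wrong side of the globe.)

+170.59°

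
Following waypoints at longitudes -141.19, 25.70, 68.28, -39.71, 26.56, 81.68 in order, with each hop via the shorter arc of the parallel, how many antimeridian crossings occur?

Leg 1: -141.19° → +25.70°, shortest Δλ = 166.89° (east) — does not cross 180°.
Leg 2: +25.70° → +68.28°, shortest Δλ = 42.58° (east) — does not cross 180°.
Leg 3: +68.28° → -39.71°, shortest Δλ = -107.99° (west) — does not cross 180°.
Leg 4: -39.71° → +26.56°, shortest Δλ = 66.27° (east) — does not cross 180°.
Leg 5: +26.56° → +81.68°, shortest Δλ = 55.12° (east) — does not cross 180°.
Total crossings: 0.

0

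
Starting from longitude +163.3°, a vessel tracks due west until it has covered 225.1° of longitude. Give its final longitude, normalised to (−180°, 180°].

-61.8°

Start at +163.3°; shift −225.1° → -61.8°.
-61.8° already lies in (−180°, 180°].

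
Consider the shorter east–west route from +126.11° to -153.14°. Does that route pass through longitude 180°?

Yes

Naïve |-153.14 − 126.11| = 279.25° > 180°, so the shorter arc goes the other way round — across 180°.
Signed shortest Δλ = ((-153.14 − 126.11 + 180) mod 360) − 180 = 80.75°.
Going east by 80.75° from +126.11° passes through 180° before reaching -153.14°.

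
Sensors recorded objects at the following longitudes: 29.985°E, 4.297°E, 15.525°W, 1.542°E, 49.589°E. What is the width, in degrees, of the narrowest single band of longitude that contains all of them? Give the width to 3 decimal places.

Sort the longitudes: -15.525°, +1.542°, +4.297°, +29.985°, +49.589°.
Eastward gaps between consecutive values (wrapping around): 17.067°, 2.755°, 25.688°, 19.604°, 294.886°.
Largest gap = 294.886° ⇒ minimal covering band is its complement: 360° − 294.886° = 65.114°.
Band runs from -15.525° eastward to +49.589°.

65.114°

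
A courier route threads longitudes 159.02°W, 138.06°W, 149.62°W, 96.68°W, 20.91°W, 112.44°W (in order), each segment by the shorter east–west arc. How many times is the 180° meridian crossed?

0

Leg 1: -159.02° → -138.06°, shortest Δλ = 20.96° (east) — does not cross 180°.
Leg 2: -138.06° → -149.62°, shortest Δλ = -11.56° (west) — does not cross 180°.
Leg 3: -149.62° → -96.68°, shortest Δλ = 52.94° (east) — does not cross 180°.
Leg 4: -96.68° → -20.91°, shortest Δλ = 75.77° (east) — does not cross 180°.
Leg 5: -20.91° → -112.44°, shortest Δλ = -91.53° (west) — does not cross 180°.
Total crossings: 0.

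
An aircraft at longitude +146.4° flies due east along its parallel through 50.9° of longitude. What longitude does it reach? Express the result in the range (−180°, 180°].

-162.7°

Start at +146.4°; shift +50.9° → +197.3°.
+197.3° lies outside (−180°, 180°]; subtract 360° → -162.7°.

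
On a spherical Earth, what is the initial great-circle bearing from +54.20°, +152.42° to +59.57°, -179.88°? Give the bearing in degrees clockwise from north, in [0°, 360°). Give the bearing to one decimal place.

59.1°

Δλ = -179.88 − 152.42 = -332.30°; wrapped into (−180°, 180°]: 27.70°.
θ = atan2( sin Δλ · cos φ₂ , cos φ₁ · sin φ₂ − sin φ₁ · cos φ₂ · cos Δλ )
  = atan2(0.23544, 0.14067) = 59.143° → normalised to [0°, 360°): 59.143°.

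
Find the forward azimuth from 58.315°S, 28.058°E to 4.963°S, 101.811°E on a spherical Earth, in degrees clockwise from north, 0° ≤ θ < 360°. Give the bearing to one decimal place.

78.7°

Δλ = 101.811 − 28.058 = 73.753°.
θ = atan2( sin Δλ · cos φ₂ , cos φ₁ · sin φ₂ − sin φ₁ · cos φ₂ · cos Δλ )
  = atan2(0.95647, 0.19174) = 78.664° → normalised to [0°, 360°): 78.664°.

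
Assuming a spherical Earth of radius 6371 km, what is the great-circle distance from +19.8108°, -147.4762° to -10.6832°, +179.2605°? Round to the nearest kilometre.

Δλ = 179.2605 − -147.4762 = 326.7367°; wrapped into (−180°, 180°]: -33.2633°.
Δφ = -10.6832 − 19.8108 = -30.4940°.
a = sin²(Δφ/2) + cos φ₁ · cos φ₂ · sin²(Δλ/2) = 0.144895.
c = 2·atan2(√a, √(1−a)) = 0.78100 rad → d = 6371·c ≈ 4975.75 km.

4976 km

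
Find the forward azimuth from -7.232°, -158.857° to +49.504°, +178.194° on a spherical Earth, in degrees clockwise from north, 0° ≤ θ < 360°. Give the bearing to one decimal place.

343.0°

Δλ = 178.194 − -158.857 = 337.051°; wrapped into (−180°, 180°]: -22.949°.
θ = atan2( sin Δλ · cos φ₂ , cos φ₁ · sin φ₂ − sin φ₁ · cos φ₂ · cos Δλ )
  = atan2(-0.25321, 0.82968) = -16.971° → normalised to [0°, 360°): 343.029°.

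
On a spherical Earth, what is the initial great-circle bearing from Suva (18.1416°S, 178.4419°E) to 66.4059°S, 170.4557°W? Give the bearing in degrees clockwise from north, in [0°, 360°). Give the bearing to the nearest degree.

Δλ = -170.4557 − 178.4419 = -348.8976°; wrapped into (−180°, 180°]: 11.1024°.
θ = atan2( sin Δλ · cos φ₂ , cos φ₁ · sin φ₂ − sin φ₁ · cos φ₂ · cos Δλ )
  = atan2(0.07707, -0.74856) = 174.121° → normalised to [0°, 360°): 174.121°.

174°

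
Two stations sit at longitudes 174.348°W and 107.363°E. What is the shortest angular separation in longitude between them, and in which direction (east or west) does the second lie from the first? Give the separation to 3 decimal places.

78.289° west

Raw difference: 107.363 − -174.348 = 281.711°.
Normalise into (−180°, 180°]: 281.711° − 360° = -78.289°.
Negative ⇒ the second point lies to the west; separation 78.289°.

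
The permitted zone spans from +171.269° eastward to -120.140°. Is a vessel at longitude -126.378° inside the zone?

Band width going east from +171.269° to -120.140°: ((-120.140 − 171.269) mod 360) = 68.591°.
Offset of -126.378° east of the west edge: ((-126.378 − 171.269) mod 360) = 62.353°.
62.353° ≤ 68.591° ⇒ inside.

Yes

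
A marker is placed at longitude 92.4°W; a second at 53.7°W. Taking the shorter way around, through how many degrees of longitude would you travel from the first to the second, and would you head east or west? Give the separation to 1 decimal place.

Raw difference: -53.7 − -92.4 = 38.7°.
Normalise into (−180°, 180°]: 38.7° stays 38.7°.
Positive ⇒ the second point lies to the east; separation 38.7°.

38.7° east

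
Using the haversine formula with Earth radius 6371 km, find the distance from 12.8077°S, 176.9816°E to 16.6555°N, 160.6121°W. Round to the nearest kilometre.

Δλ = -160.6121 − 176.9816 = -337.5937°; wrapped into (−180°, 180°]: 22.4063°.
Δφ = 16.6555 − -12.8077 = 29.4632°.
a = sin²(Δφ/2) + cos φ₁ · cos φ₂ · sin²(Δλ/2) = 0.099929.
c = 2·atan2(√a, √(1−a)) = 0.64326 rad → d = 6371·c ≈ 4098.23 km.

4098 km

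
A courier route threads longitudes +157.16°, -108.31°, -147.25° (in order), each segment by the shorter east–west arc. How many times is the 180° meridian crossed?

1

Leg 1: +157.16° → -108.31°, shortest Δλ = 94.53° (east) — crosses 180°.
Leg 2: -108.31° → -147.25°, shortest Δλ = -38.94° (west) — does not cross 180°.
Total crossings: 1.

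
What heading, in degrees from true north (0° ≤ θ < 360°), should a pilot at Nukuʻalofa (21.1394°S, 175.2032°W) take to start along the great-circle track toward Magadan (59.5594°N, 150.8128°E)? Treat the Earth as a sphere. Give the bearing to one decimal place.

Δλ = 150.8128 − -175.2032 = 326.0160°; wrapped into (−180°, 180°]: -33.9840°.
θ = atan2( sin Δλ · cos φ₂ , cos φ₁ · sin φ₂ − sin φ₁ · cos φ₂ · cos Δλ )
  = atan2(-0.28319, 0.95564) = -16.507° → normalised to [0°, 360°): 343.493°.

343.5°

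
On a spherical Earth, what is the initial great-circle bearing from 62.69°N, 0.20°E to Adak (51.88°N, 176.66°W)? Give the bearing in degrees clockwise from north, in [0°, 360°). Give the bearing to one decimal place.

357.9°

Δλ = -176.66 − 0.20 = -176.86°.
θ = atan2( sin Δλ · cos φ₂ , cos φ₁ · sin φ₂ − sin φ₁ · cos φ₂ · cos Δλ )
  = atan2(-0.03381, 0.90863) = -2.131° → normalised to [0°, 360°): 357.869°.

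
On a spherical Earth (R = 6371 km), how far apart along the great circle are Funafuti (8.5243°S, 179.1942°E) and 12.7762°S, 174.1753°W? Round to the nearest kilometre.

Δλ = -174.1753 − 179.1942 = -353.3695°; wrapped into (−180°, 180°]: 6.6305°.
Δφ = -12.7762 − -8.5243 = -4.2519°.
a = sin²(Δφ/2) + cos φ₁ · cos φ₂ · sin²(Δλ/2) = 0.004602.
c = 2·atan2(√a, √(1−a)) = 0.13577 rad → d = 6371·c ≈ 865.02 km.

865 km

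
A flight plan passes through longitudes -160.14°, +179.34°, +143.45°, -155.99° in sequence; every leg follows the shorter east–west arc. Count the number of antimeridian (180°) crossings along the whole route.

Leg 1: -160.14° → +179.34°, shortest Δλ = -20.52° (west) — crosses 180°.
Leg 2: +179.34° → +143.45°, shortest Δλ = -35.89° (west) — does not cross 180°.
Leg 3: +143.45° → -155.99°, shortest Δλ = 60.56° (east) — crosses 180°.
Total crossings: 2.

2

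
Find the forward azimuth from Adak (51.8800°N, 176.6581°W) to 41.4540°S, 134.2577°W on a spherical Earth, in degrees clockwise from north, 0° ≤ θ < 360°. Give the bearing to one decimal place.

Δλ = -134.2577 − -176.6581 = 42.4004°.
θ = atan2( sin Δλ · cos φ₂ , cos φ₁ · sin φ₂ − sin φ₁ · cos φ₂ · cos Δλ )
  = atan2(0.50539, -0.84409) = 149.090° → normalised to [0°, 360°): 149.090°.

149.1°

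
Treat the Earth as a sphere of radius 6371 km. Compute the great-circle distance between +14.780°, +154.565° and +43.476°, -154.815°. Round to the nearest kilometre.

Δλ = -154.815 − 154.565 = -309.380°; wrapped into (−180°, 180°]: 50.620°.
Δφ = 43.476 − 14.780 = 28.696°.
a = sin²(Δφ/2) + cos φ₁ · cos φ₂ · sin²(Δλ/2) = 0.189651.
c = 2·atan2(√a, √(1−a)) = 0.90116 rad → d = 6371·c ≈ 5741.31 km.

5741 km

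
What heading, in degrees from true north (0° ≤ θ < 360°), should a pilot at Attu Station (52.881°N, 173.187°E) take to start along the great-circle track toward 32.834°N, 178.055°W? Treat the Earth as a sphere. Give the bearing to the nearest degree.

159°

Δλ = -178.055 − 173.187 = -351.242°; wrapped into (−180°, 180°]: 8.758°.
θ = atan2( sin Δλ · cos φ₂ , cos φ₁ · sin φ₂ − sin φ₁ · cos φ₂ · cos Δλ )
  = atan2(0.12794, -0.33498) = 159.097° → normalised to [0°, 360°): 159.097°.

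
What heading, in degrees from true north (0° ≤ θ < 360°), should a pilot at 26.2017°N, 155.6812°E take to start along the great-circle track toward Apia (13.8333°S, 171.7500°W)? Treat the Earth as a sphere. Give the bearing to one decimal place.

137.8°

Δλ = -171.7500 − 155.6812 = -327.4312°; wrapped into (−180°, 180°]: 32.5688°.
θ = atan2( sin Δλ · cos φ₂ , cos φ₁ · sin φ₂ − sin φ₁ · cos φ₂ · cos Δλ )
  = atan2(0.52270, -0.57584) = 137.769° → normalised to [0°, 360°): 137.769°.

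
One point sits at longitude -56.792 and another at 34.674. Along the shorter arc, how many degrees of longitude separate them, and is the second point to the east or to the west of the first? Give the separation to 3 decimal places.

Raw difference: 34.674 − -56.792 = 91.466°.
Normalise into (−180°, 180°]: 91.466° stays 91.466°.
Positive ⇒ the second point lies to the east; separation 91.466°.

91.466° east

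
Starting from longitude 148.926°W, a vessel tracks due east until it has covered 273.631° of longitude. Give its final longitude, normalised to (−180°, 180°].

124.705°E

Start at -148.926°; shift +273.631° → +124.705°.
+124.705° already lies in (−180°, 180°].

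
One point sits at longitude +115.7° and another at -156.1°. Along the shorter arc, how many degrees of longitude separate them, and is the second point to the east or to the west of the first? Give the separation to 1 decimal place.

88.2° east

Raw difference: -156.1 − 115.7 = -271.8°.
Normalise into (−180°, 180°]: -271.8° + 360° = 88.2°.
Positive ⇒ the second point lies to the east; separation 88.2°.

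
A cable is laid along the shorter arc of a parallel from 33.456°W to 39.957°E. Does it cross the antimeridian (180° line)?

No

Signed shortest Δλ = ((39.957 − -33.456 + 180) mod 360) − 180 = 73.413°.
Going east by 73.413° from -33.456° reaches +39.957° without touching 180°.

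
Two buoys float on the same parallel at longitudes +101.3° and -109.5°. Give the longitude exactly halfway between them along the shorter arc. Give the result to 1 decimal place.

Signed shortest Δλ from +101.3° to -109.5° is +149.2°.
Midpoint longitude = +101.3° + (+149.2°)/2 = +101.3° + 74.6° = +175.9°.
(The naïve average (+101.3 + -109.5)/2 = -4.1° is on the wrong side of the globe.)

+175.9°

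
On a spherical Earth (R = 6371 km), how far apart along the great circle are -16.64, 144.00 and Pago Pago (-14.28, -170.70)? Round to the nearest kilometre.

Δλ = -170.70 − 144.00 = -314.70°; wrapped into (−180°, 180°]: 45.30°.
Δφ = -14.28 − -16.64 = 2.36°.
a = sin²(Δφ/2) + cos φ₁ · cos φ₂ · sin²(Δλ/2) = 0.138126.
c = 2·atan2(√a, √(1−a)) = 0.76158 rad → d = 6371·c ≈ 4852.01 km.

4852 km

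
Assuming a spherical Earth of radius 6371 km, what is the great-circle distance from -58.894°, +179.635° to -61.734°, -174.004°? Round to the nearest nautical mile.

Δλ = -174.004 − 179.635 = -353.639°; wrapped into (−180°, 180°]: 6.361°.
Δφ = -61.734 − -58.894 = -2.840°.
a = sin²(Δφ/2) + cos φ₁ · cos φ₂ · sin²(Δλ/2) = 0.001367.
c = 2·atan2(√a, √(1−a)) = 0.07397 rad → d = 6371·c ≈ 471.25 km ≈ 254.46 nmi.

254 nmi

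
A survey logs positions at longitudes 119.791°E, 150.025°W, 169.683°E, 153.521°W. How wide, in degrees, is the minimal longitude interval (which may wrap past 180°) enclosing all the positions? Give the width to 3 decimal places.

90.184°

Sort the longitudes: -153.521°, -150.025°, +119.791°, +169.683°.
Eastward gaps between consecutive values (wrapping around): 3.496°, 269.816°, 49.892°, 36.796°.
Largest gap = 269.816° ⇒ minimal covering band is its complement: 360° − 269.816° = 90.184°.
Band runs from +119.791° eastward to -150.025°, crossing the antimeridian.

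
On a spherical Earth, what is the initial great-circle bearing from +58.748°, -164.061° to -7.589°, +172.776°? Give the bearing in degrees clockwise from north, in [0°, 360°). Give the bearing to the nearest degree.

205°

Δλ = 172.776 − -164.061 = 336.837°; wrapped into (−180°, 180°]: -23.163°.
θ = atan2( sin Δλ · cos φ₂ , cos φ₁ · sin φ₂ − sin φ₁ · cos φ₂ · cos Δλ )
  = atan2(-0.38990, -0.84761) = -155.297° → normalised to [0°, 360°): 204.703°.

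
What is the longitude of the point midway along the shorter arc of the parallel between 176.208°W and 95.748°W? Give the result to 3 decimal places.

Signed shortest Δλ from -176.208° to -95.748° is +80.460°.
Midpoint longitude = -176.208° + (+80.460°)/2 = -176.208° + 40.230° = -135.978°.

135.978°W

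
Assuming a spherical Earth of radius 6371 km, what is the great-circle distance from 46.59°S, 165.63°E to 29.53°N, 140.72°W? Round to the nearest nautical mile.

Δλ = -140.72 − 165.63 = -306.35°; wrapped into (−180°, 180°]: 53.65°.
Δφ = 29.53 − -46.59 = 76.12°.
a = sin²(Δφ/2) + cos φ₁ · cos φ₂ · sin²(Δλ/2) = 0.501822.
c = 2·atan2(√a, √(1−a)) = 1.57444 rad → d = 6371·c ≈ 10030.76 km ≈ 5416.18 nmi.

5416 nmi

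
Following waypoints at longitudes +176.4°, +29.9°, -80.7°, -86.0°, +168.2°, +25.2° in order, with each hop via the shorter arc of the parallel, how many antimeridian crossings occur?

Leg 1: +176.4° → +29.9°, shortest Δλ = -146.5° (west) — does not cross 180°.
Leg 2: +29.9° → -80.7°, shortest Δλ = -110.6° (west) — does not cross 180°.
Leg 3: -80.7° → -86.0°, shortest Δλ = -5.3° (west) — does not cross 180°.
Leg 4: -86.0° → +168.2°, shortest Δλ = -105.8° (west) — crosses 180°.
Leg 5: +168.2° → +25.2°, shortest Δλ = -143.0° (west) — does not cross 180°.
Total crossings: 1.

1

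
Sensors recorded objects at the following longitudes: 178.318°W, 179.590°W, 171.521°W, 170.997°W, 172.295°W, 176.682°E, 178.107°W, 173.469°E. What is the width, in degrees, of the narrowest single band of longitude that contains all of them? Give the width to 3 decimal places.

Sort the longitudes: -179.590°, -178.318°, -178.107°, -172.295°, -171.521°, -170.997°, +173.469°, +176.682°.
Eastward gaps between consecutive values (wrapping around): 1.272°, 0.211°, 5.812°, 0.774°, 0.524°, 344.466°, 3.213°, 3.728°.
Largest gap = 344.466° ⇒ minimal covering band is its complement: 360° − 344.466° = 15.534°.
Band runs from +173.469° eastward to -170.997°, crossing the antimeridian.

15.534°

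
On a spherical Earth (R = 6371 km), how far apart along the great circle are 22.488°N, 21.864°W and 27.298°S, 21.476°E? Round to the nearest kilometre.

Δλ = 21.476 − -21.864 = 43.340°.
Δφ = -27.298 − 22.488 = -49.786°.
a = sin²(Δφ/2) + cos φ₁ · cos φ₂ · sin²(Δλ/2) = 0.289132.
c = 2·atan2(√a, √(1−a)) = 1.13544 rad → d = 6371·c ≈ 7233.87 km.

7234 km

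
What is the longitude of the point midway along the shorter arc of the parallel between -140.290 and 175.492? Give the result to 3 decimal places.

Signed shortest Δλ from -140.290° to +175.492° is -44.218°.
Midpoint longitude = -140.290° + (-44.218°)/2 = -140.290° − 22.109° = -162.399°.
(The naïve average (-140.290 + +175.492)/2 = 17.601° is on the wrong side of the globe.)

-162.399°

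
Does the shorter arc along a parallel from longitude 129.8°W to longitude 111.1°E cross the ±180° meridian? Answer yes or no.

Yes

Naïve |111.1 − -129.8| = 240.9° > 180°, so the shorter arc goes the other way round — across 180°.
Signed shortest Δλ = ((111.1 − -129.8 + 180) mod 360) − 180 = -119.1°.
Going west by 119.1° from -129.8° passes through 180° before reaching +111.1°.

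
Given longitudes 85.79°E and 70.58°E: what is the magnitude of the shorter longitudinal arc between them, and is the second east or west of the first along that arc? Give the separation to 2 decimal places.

15.21° west

Raw difference: 70.58 − 85.79 = -15.21°.
Normalise into (−180°, 180°]: -15.21° stays -15.21°.
Negative ⇒ the second point lies to the west; separation 15.21°.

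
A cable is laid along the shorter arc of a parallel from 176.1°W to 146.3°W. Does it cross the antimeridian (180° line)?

No

Signed shortest Δλ = ((-146.3 − -176.1 + 180) mod 360) − 180 = 29.8°.
Going east by 29.8° from -176.1° reaches -146.3° without touching 180°.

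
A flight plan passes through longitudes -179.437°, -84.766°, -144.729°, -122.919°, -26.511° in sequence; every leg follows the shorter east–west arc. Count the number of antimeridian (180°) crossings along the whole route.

0

Leg 1: -179.437° → -84.766°, shortest Δλ = 94.671° (east) — does not cross 180°.
Leg 2: -84.766° → -144.729°, shortest Δλ = -59.963° (west) — does not cross 180°.
Leg 3: -144.729° → -122.919°, shortest Δλ = 21.81° (east) — does not cross 180°.
Leg 4: -122.919° → -26.511°, shortest Δλ = 96.408° (east) — does not cross 180°.
Total crossings: 0.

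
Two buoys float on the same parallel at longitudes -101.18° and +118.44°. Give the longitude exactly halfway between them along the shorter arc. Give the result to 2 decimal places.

-171.37°

Signed shortest Δλ from -101.18° to +118.44° is -140.38°.
Midpoint longitude = -101.18° + (-140.38°)/2 = -101.18° − 70.19° = -171.37°.
(The naïve average (-101.18 + +118.44)/2 = 8.63° is on the wrong side of the globe.)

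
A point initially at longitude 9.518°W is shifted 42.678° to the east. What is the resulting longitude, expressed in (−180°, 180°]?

Start at -9.518°; shift +42.678° → +33.160°.
+33.160° already lies in (−180°, 180°].

33.160°E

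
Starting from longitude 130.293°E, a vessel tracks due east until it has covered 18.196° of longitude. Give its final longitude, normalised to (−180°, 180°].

148.489°E

Start at +130.293°; shift +18.196° → +148.489°.
+148.489° already lies in (−180°, 180°].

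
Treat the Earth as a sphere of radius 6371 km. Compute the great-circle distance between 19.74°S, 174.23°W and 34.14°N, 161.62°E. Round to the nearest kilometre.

6514 km

Δλ = 161.62 − -174.23 = 335.85°; wrapped into (−180°, 180°]: -24.15°.
Δφ = 34.14 − -19.74 = 53.88°.
a = sin²(Δφ/2) + cos φ₁ · cos φ₂ · sin²(Δλ/2) = 0.239352.
c = 2·atan2(√a, √(1−a)) = 1.02243 rad → d = 6371·c ≈ 6513.89 km.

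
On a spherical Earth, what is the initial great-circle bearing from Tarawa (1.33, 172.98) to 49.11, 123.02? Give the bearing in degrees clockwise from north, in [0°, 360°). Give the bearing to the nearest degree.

Δλ = 123.02 − 172.98 = -49.96°.
θ = atan2( sin Δλ · cos φ₂ , cos φ₁ · sin φ₂ − sin φ₁ · cos φ₂ · cos Δλ )
  = atan2(-0.50117, 0.74599) = -33.894° → normalised to [0°, 360°): 326.106°.

326°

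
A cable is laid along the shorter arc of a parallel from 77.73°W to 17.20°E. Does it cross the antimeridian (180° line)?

Signed shortest Δλ = ((17.20 − -77.73 + 180) mod 360) − 180 = 94.93°.
Going east by 94.93° from -77.73° reaches +17.20° without touching 180°.

No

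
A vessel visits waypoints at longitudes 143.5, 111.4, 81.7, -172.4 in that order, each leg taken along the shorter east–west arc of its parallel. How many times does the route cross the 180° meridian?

Leg 1: +143.5° → +111.4°, shortest Δλ = -32.1° (west) — does not cross 180°.
Leg 2: +111.4° → +81.7°, shortest Δλ = -29.7° (west) — does not cross 180°.
Leg 3: +81.7° → -172.4°, shortest Δλ = 105.9° (east) — crosses 180°.
Total crossings: 1.

1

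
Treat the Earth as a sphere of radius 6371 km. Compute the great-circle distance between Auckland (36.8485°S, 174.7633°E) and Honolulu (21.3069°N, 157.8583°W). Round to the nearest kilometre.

Δλ = -157.8583 − 174.7633 = -332.6216°; wrapped into (−180°, 180°]: 27.3784°.
Δφ = 21.3069 − -36.8485 = 58.1554°.
a = sin²(Δφ/2) + cos φ₁ · cos φ₂ · sin²(Δλ/2) = 0.277945.
c = 2·atan2(√a, √(1−a)) = 1.11062 rad → d = 6371·c ≈ 7075.73 km.

7076 km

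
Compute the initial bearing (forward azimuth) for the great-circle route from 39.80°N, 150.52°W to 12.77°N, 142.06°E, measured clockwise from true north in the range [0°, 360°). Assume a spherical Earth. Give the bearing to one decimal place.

Δλ = 142.06 − -150.52 = 292.58°; wrapped into (−180°, 180°]: -67.42°.
θ = atan2( sin Δλ · cos φ₂ , cos φ₁ · sin φ₂ − sin φ₁ · cos φ₂ · cos Δλ )
  = atan2(-0.90051, -0.06989) = -94.438° → normalised to [0°, 360°): 265.562°.

265.6°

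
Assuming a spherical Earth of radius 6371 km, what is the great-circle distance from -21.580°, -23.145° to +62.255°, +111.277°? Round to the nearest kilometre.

Δλ = 111.277 − -23.145 = 134.422°.
Δφ = 62.255 − -21.580 = 83.835°.
a = sin²(Δφ/2) + cos φ₁ · cos φ₂ · sin²(Δλ/2) = 0.814260.
c = 2·atan2(√a, √(1−a)) = 2.25045 rad → d = 6371·c ≈ 14337.59 km.

14338 km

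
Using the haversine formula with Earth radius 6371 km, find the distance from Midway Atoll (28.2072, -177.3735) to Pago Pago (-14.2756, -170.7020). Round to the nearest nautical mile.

2580 nmi

Δλ = -170.7020 − -177.3735 = 6.6715°.
Δφ = -14.2756 − 28.2072 = -42.4828°.
a = sin²(Δφ/2) + cos φ₁ · cos φ₂ · sin²(Δλ/2) = 0.134151.
c = 2·atan2(√a, √(1−a)) = 0.74999 rad → d = 6371·c ≈ 4778.17 km ≈ 2580.01 nmi.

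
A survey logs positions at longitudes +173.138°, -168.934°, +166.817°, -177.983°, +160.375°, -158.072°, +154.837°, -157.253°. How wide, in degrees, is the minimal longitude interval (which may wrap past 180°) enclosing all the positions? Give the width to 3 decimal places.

47.910°

Sort the longitudes: -177.983°, -168.934°, -158.072°, -157.253°, +154.837°, +160.375°, +166.817°, +173.138°.
Eastward gaps between consecutive values (wrapping around): 9.049°, 10.862°, 0.819°, 312.090°, 5.538°, 6.442°, 6.321°, 8.879°.
Largest gap = 312.090° ⇒ minimal covering band is its complement: 360° − 312.090° = 47.910°.
Band runs from +154.837° eastward to -157.253°, crossing the antimeridian.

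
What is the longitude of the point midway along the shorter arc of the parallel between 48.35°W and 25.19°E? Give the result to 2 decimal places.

Signed shortest Δλ from -48.35° to +25.19° is +73.54°.
Midpoint longitude = -48.35° + (+73.54°)/2 = -48.35° + 36.77° = -11.58°.

11.58°W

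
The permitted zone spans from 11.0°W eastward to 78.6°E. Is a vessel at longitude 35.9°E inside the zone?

Yes

Band width going east from -11.0° to +78.6°: ((78.6 − -11.0) mod 360) = 89.6°.
Offset of +35.9° east of the west edge: ((35.9 − -11.0) mod 360) = 46.9°.
46.9° ≤ 89.6° ⇒ inside.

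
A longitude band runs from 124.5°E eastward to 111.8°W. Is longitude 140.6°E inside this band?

Yes

Band width going east from +124.5° to -111.8°: ((-111.8 − 124.5) mod 360) = 123.7°.
Offset of +140.6° east of the west edge: ((140.6 − 124.5) mod 360) = 16.1°.
16.1° ≤ 123.7° ⇒ inside.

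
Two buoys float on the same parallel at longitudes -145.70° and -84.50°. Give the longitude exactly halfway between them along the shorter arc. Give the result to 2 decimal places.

Signed shortest Δλ from -145.70° to -84.50° is +61.20°.
Midpoint longitude = -145.70° + (+61.20°)/2 = -145.70° + 30.60° = -115.10°.

-115.10°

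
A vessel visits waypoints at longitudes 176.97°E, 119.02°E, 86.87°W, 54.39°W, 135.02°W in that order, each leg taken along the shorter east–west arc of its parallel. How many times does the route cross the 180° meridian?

1

Leg 1: +176.97° → +119.02°, shortest Δλ = -57.95° (west) — does not cross 180°.
Leg 2: +119.02° → -86.87°, shortest Δλ = 154.11° (east) — crosses 180°.
Leg 3: -86.87° → -54.39°, shortest Δλ = 32.48° (east) — does not cross 180°.
Leg 4: -54.39° → -135.02°, shortest Δλ = -80.63° (west) — does not cross 180°.
Total crossings: 1.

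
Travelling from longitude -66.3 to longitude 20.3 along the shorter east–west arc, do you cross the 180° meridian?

No

Signed shortest Δλ = ((20.3 − -66.3 + 180) mod 360) − 180 = 86.6°.
Going east by 86.6° from -66.3° reaches +20.3° without touching 180°.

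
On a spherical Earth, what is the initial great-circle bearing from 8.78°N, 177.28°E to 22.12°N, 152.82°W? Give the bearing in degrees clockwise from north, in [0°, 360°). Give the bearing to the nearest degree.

62°

Δλ = -152.82 − 177.28 = -330.10°; wrapped into (−180°, 180°]: 29.90°.
θ = atan2( sin Δλ · cos φ₂ , cos φ₁ · sin φ₂ − sin φ₁ · cos φ₂ · cos Δλ )
  = atan2(0.46180, 0.24955) = 61.614° → normalised to [0°, 360°): 61.614°.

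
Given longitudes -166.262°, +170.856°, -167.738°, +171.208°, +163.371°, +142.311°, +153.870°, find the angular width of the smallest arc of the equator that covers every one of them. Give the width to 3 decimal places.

Sort the longitudes: -167.738°, -166.262°, +142.311°, +153.870°, +163.371°, +170.856°, +171.208°.
Eastward gaps between consecutive values (wrapping around): 1.476°, 308.573°, 11.559°, 9.501°, 7.485°, 0.352°, 21.054°.
Largest gap = 308.573° ⇒ minimal covering band is its complement: 360° − 308.573° = 51.427°.
Band runs from +142.311° eastward to -166.262°, crossing the antimeridian.

51.427°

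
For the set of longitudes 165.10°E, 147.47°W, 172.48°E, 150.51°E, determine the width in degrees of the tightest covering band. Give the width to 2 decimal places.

Sort the longitudes: -147.47°, +150.51°, +165.10°, +172.48°.
Eastward gaps between consecutive values (wrapping around): 297.98°, 14.59°, 7.38°, 40.05°.
Largest gap = 297.98° ⇒ minimal covering band is its complement: 360° − 297.98° = 62.02°.
Band runs from +150.51° eastward to -147.47°, crossing the antimeridian.

62.02°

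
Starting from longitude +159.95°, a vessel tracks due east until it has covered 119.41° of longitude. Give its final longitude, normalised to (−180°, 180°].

-80.64°

Start at +159.95°; shift +119.41° → +279.36°.
+279.36° lies outside (−180°, 180°]; subtract 360° → -80.64°.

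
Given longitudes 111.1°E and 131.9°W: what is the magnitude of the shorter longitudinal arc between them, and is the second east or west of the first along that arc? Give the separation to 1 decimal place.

Raw difference: -131.9 − 111.1 = -243.0°.
Normalise into (−180°, 180°]: -243.0° + 360° = 117.0°.
Positive ⇒ the second point lies to the east; separation 117.0°.

117.0° east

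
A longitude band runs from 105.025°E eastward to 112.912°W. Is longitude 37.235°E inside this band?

Band width going east from +105.025° to -112.912°: ((-112.912 − 105.025) mod 360) = 142.063°.
Offset of +37.235° east of the west edge: ((37.235 − 105.025) mod 360) = 292.210°.
292.210° > 142.063° ⇒ outside.

No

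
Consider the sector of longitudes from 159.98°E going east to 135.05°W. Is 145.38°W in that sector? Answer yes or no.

Band width going east from +159.98° to -135.05°: ((-135.05 − 159.98) mod 360) = 64.97°.
Offset of -145.38° east of the west edge: ((-145.38 − 159.98) mod 360) = 54.64°.
54.64° ≤ 64.97° ⇒ inside.

Yes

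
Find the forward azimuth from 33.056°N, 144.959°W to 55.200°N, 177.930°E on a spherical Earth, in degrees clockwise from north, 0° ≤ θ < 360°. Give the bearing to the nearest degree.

322°

Δλ = 177.930 − -144.959 = 322.889°; wrapped into (−180°, 180°]: -37.111°.
θ = atan2( sin Δλ · cos φ₂ , cos φ₁ · sin φ₂ − sin φ₁ · cos φ₂ · cos Δλ )
  = atan2(-0.34435, 0.43998) = -38.048° → normalised to [0°, 360°): 321.952°.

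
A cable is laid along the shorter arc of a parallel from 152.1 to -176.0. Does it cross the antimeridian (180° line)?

Naïve |-176.0 − 152.1| = 328.1° > 180°, so the shorter arc goes the other way round — across 180°.
Signed shortest Δλ = ((-176.0 − 152.1 + 180) mod 360) − 180 = 31.9°.
Going east by 31.9° from +152.1° passes through 180° before reaching -176.0°.

Yes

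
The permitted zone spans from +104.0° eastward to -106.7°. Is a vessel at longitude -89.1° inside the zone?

No

Band width going east from +104.0° to -106.7°: ((-106.7 − 104.0) mod 360) = 149.3°.
Offset of -89.1° east of the west edge: ((-89.1 − 104.0) mod 360) = 166.9°.
166.9° > 149.3° ⇒ outside.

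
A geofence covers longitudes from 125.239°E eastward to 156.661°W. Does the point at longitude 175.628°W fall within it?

Yes

Band width going east from +125.239° to -156.661°: ((-156.661 − 125.239) mod 360) = 78.100°.
Offset of -175.628° east of the west edge: ((-175.628 − 125.239) mod 360) = 59.133°.
59.133° ≤ 78.100° ⇒ inside.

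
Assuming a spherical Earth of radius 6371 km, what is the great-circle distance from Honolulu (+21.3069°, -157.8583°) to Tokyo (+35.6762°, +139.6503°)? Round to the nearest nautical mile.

3353 nmi

Δλ = 139.6503 − -157.8583 = 297.5086°; wrapped into (−180°, 180°]: -62.4914°.
Δφ = 35.6762 − 21.3069 = 14.3693°.
a = sin²(Δφ/2) + cos φ₁ · cos φ₂ · sin²(Δλ/2) = 0.219266.
c = 2·atan2(√a, √(1−a)) = 0.97464 rad → d = 6371·c ≈ 6209.42 km ≈ 3352.82 nmi.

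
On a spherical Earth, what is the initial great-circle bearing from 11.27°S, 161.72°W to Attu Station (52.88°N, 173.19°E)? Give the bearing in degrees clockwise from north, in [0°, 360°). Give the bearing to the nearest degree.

344°

Δλ = 173.19 − -161.72 = 334.91°; wrapped into (−180°, 180°]: -25.09°.
θ = atan2( sin Δλ · cos φ₂ , cos φ₁ · sin φ₂ − sin φ₁ · cos φ₂ · cos Δλ )
  = atan2(-0.25590, 0.88881) = -16.062° → normalised to [0°, 360°): 343.938°.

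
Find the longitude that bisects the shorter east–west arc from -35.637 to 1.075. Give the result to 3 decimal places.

-17.281°

Signed shortest Δλ from -35.637° to +1.075° is +36.712°.
Midpoint longitude = -35.637° + (+36.712°)/2 = -35.637° + 18.356° = -17.281°.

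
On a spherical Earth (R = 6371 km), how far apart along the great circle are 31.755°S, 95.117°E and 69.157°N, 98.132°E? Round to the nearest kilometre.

11224 km

Δλ = 98.132 − 95.117 = 3.015°.
Δφ = 69.157 − -31.755 = 100.912°.
a = sin²(Δφ/2) + cos φ₁ · cos φ₂ · sin²(Δλ/2) = 0.594860.
c = 2·atan2(√a, √(1−a)) = 1.76167 rad → d = 6371·c ≈ 11223.62 km.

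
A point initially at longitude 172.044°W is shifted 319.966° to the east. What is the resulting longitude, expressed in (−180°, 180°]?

Start at -172.044°; shift +319.966° → +147.922°.
+147.922° already lies in (−180°, 180°].

147.922°E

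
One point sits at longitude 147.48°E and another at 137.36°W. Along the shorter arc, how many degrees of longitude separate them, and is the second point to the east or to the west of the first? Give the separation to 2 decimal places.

75.16° east

Raw difference: -137.36 − 147.48 = -284.84°.
Normalise into (−180°, 180°]: -284.84° + 360° = 75.16°.
Positive ⇒ the second point lies to the east; separation 75.16°.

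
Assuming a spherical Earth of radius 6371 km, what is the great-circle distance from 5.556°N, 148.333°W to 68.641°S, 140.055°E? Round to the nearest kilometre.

9853 km

Δλ = 140.055 − -148.333 = 288.388°; wrapped into (−180°, 180°]: -71.612°.
Δφ = -68.641 − 5.556 = -74.197°.
a = sin²(Δφ/2) + cos φ₁ · cos φ₂ · sin²(Δλ/2) = 0.487909.
c = 2·atan2(√a, √(1−a)) = 1.54661 rad → d = 6371·c ≈ 9853.47 km.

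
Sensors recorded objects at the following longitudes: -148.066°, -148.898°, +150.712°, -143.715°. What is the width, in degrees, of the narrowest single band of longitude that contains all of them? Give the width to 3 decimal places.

Sort the longitudes: -148.898°, -148.066°, -143.715°, +150.712°.
Eastward gaps between consecutive values (wrapping around): 0.832°, 4.351°, 294.427°, 60.390°.
Largest gap = 294.427° ⇒ minimal covering band is its complement: 360° − 294.427° = 65.573°.
Band runs from +150.712° eastward to -143.715°, crossing the antimeridian.

65.573°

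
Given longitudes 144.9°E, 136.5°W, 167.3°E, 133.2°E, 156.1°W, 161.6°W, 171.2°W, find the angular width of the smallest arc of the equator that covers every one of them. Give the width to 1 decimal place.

90.3°

Sort the longitudes: -171.2°, -161.6°, -156.1°, -136.5°, +133.2°, +144.9°, +167.3°.
Eastward gaps between consecutive values (wrapping around): 9.6°, 5.5°, 19.6°, 269.7°, 11.7°, 22.4°, 21.5°.
Largest gap = 269.7° ⇒ minimal covering band is its complement: 360° − 269.7° = 90.3°.
Band runs from +133.2° eastward to -136.5°, crossing the antimeridian.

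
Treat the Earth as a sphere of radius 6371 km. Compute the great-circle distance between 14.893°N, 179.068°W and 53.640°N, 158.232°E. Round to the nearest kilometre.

Δλ = 158.232 − -179.068 = 337.300°; wrapped into (−180°, 180°]: -22.700°.
Δφ = 53.640 − 14.893 = 38.747°.
a = sin²(Δφ/2) + cos φ₁ · cos φ₂ · sin²(Δλ/2) = 0.132232.
c = 2·atan2(√a, √(1−a)) = 0.74434 rad → d = 6371·c ≈ 4742.18 km.

4742 km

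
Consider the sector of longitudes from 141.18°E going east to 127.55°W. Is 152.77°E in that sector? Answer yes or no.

Band width going east from +141.18° to -127.55°: ((-127.55 − 141.18) mod 360) = 91.27°.
Offset of +152.77° east of the west edge: ((152.77 − 141.18) mod 360) = 11.59°.
11.59° ≤ 91.27° ⇒ inside.

Yes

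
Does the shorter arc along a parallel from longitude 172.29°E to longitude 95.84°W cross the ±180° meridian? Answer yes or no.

Yes

Naïve |-95.84 − 172.29| = 268.13° > 180°, so the shorter arc goes the other way round — across 180°.
Signed shortest Δλ = ((-95.84 − 172.29 + 180) mod 360) − 180 = 91.87°.
Going east by 91.87° from +172.29° passes through 180° before reaching -95.84°.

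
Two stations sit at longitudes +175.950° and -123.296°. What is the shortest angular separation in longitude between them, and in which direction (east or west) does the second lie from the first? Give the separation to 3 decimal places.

60.754° east

Raw difference: -123.296 − 175.950 = -299.246°.
Normalise into (−180°, 180°]: -299.246° + 360° = 60.754°.
Positive ⇒ the second point lies to the east; separation 60.754°.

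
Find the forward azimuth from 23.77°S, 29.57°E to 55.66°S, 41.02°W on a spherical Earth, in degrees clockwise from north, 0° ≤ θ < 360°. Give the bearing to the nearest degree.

218°

Δλ = -41.02 − 29.57 = -70.59°.
θ = atan2( sin Δλ · cos φ₂ , cos φ₁ · sin φ₂ − sin φ₁ · cos φ₂ · cos Δλ )
  = atan2(-0.53204, -0.68010) = -141.964° → normalised to [0°, 360°): 218.036°.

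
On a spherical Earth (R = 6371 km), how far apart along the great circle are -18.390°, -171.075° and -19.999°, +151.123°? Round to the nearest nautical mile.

2141 nmi

Δλ = 151.123 − -171.075 = 322.198°; wrapped into (−180°, 180°]: -37.802°.
Δφ = -19.999 − -18.390 = -1.609°.
a = sin²(Δφ/2) + cos φ₁ · cos φ₂ · sin²(Δλ/2) = 0.093767.
c = 2·atan2(√a, √(1−a)) = 0.62243 rad → d = 6371·c ≈ 3965.48 km ≈ 2141.19 nmi.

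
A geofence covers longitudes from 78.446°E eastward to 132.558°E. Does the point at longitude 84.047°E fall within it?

Band width going east from +78.446° to +132.558°: ((132.558 − 78.446) mod 360) = 54.112°.
Offset of +84.047° east of the west edge: ((84.047 − 78.446) mod 360) = 5.601°.
5.601° ≤ 54.112° ⇒ inside.

Yes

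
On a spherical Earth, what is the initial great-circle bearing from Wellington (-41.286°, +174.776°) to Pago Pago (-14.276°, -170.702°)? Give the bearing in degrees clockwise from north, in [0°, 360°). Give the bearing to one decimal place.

Δλ = -170.702 − 174.776 = -345.478°; wrapped into (−180°, 180°]: 14.522°.
θ = atan2( sin Δλ · cos φ₂ , cos φ₁ · sin φ₂ − sin φ₁ · cos φ₂ · cos Δλ )
  = atan2(0.24301, 0.43372) = 29.262° → normalised to [0°, 360°): 29.262°.

29.3°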